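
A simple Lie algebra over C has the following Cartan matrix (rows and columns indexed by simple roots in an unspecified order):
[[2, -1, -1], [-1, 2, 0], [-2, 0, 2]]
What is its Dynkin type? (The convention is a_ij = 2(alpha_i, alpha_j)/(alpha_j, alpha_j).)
C3

The matrix has rank 3 with 2's on the diagonal. Reading the off-diagonal entries as Dynkin edges (a single edge where a_ij = a_ji = -1; a double or triple edge where a_ij * a_ji = 2 or 3), the diagram is a chain of 3 nodes with a double edge at one end; the terminal node there is the unique long simple root (C_3). One simple-root ordering that puts it in standard form is (alpha_2, alpha_1, alpha_3). So the algebra is type C_3, i.e. sp(6).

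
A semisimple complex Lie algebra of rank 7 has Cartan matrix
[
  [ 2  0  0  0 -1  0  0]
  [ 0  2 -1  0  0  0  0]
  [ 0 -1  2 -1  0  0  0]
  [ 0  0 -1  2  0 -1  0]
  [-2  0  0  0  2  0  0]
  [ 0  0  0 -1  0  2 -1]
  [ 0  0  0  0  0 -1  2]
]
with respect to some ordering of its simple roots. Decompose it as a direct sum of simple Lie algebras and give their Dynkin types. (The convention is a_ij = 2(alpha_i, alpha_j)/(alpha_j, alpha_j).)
The diagram associated to this matrix has two connected components: the simple roots {alpha_2, alpha_3, alpha_4, alpha_6, alpha_7} form a chain of 5 nodes with single edges (A_5), and {alpha_1, alpha_5} form a chain of 2 nodes with a double edge at one end; the terminal node there is the unique short simple root (B_2). A semisimple Lie algebra decomposes uniquely as the direct sum of simple ideals, one per connected component of its Dynkin diagram, so g ≅ A_5 ⊕ B_2 (dimension 35 + 10 = 45).

type A_5 + type B_2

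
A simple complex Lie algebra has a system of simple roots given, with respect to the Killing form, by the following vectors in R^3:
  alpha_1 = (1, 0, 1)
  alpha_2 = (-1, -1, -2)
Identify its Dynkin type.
G_2

Compute the Cartan integers a_ij = 2(alpha_i, alpha_j)/(alpha_j, alpha_j); the resulting 2x2 Cartan matrix is
[[2, -1], [-3, 2]].
The roots have two lengths (squared-length ratio 3:1); the short ones are alpha_{1}. The associated Dynkin diagram is two nodes joined by a triple edge (G_2), so the type is G_2.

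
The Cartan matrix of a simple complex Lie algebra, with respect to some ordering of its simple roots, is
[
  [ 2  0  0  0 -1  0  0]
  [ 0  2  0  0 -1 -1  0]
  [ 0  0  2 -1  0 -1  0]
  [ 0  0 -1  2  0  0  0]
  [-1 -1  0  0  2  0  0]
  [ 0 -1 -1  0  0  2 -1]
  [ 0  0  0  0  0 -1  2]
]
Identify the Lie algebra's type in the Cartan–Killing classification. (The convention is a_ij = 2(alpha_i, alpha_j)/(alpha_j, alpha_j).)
The matrix has rank 7 with 2's on the diagonal. Reading the off-diagonal entries as Dynkin edges (a single edge where a_ij = a_ji = -1; a double or triple edge where a_ij * a_ji = 2 or 3), the diagram is a chain of 6 nodes with one extra node attached to the third node from one end (E_7). One simple-root ordering that puts it in standard form is (alpha_4, alpha_7, alpha_3, alpha_6, alpha_2, alpha_5, alpha_1). So the algebra is type E_7.

type E_7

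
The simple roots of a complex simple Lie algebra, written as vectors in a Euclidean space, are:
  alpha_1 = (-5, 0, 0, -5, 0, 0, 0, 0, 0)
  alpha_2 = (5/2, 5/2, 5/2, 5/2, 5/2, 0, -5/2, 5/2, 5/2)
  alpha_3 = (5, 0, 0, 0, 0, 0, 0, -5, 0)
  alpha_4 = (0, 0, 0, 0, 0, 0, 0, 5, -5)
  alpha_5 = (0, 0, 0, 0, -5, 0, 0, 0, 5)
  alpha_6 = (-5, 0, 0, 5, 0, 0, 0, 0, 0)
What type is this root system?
type E_6

Compute the Cartan integers a_ij = 2(alpha_i, alpha_j)/(alpha_j, alpha_j); the resulting 6x6 Cartan matrix is
[[2, -1, -1, 0, 0, 0], [-1, 2, 0, 0, 0, 0], [-1, 0, 2, -1, 0, -1], [0, 0, -1, 2, -1, 0], [0, 0, 0, -1, 2, 0], [0, 0, -1, 0, 0, 2]].
All simple roots have the same length, so the diagram is simply laced. The associated Dynkin diagram is a chain of 5 nodes with one extra node attached to the third node from one end (E_6), so the type is E_6.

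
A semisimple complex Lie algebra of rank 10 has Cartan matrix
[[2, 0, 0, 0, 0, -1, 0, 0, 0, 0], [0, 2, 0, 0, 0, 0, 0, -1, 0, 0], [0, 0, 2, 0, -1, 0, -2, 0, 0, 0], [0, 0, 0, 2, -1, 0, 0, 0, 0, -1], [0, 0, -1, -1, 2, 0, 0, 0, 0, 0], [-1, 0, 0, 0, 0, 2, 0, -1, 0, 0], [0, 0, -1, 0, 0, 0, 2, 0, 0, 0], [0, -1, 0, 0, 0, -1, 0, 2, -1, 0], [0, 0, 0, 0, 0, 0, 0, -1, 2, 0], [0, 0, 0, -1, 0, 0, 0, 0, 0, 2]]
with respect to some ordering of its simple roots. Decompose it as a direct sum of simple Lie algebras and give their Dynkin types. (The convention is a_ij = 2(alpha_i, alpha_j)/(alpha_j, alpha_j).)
The diagram associated to this matrix has two connected components: the simple roots {alpha_3, alpha_4, alpha_5, alpha_7, alpha_10} form a chain of 5 nodes with a double edge at one end; the terminal node there is the unique short simple root (B_5), and {alpha_1, alpha_2, alpha_6, alpha_8, alpha_9} form a chain of 3 nodes with a fork of two nodes at one end (D_5). A semisimple Lie algebra decomposes uniquely as the direct sum of simple ideals, one per connected component of its Dynkin diagram, so g ≅ B_5 ⊕ D_5 (dimension 55 + 45 = 100).

B_5 (so(11)) ⊕ D_5 (so(10))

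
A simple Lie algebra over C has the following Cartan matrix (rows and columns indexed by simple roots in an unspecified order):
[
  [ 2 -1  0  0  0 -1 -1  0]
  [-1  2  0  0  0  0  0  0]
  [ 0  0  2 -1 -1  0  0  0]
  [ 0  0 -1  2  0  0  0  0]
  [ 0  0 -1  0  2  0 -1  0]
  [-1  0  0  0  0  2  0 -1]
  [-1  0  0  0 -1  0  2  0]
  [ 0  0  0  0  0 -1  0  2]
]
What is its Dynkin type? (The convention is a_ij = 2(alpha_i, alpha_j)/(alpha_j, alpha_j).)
The matrix has rank 8 with 2's on the diagonal. Reading the off-diagonal entries as Dynkin edges (a single edge where a_ij = a_ji = -1; a double or triple edge where a_ij * a_ji = 2 or 3), the diagram is a chain of 7 nodes with one extra node attached to the third node from one end (E_8). One simple-root ordering that puts it in standard form is (alpha_8, alpha_2, alpha_6, alpha_1, alpha_7, alpha_5, alpha_3, alpha_4). So the algebra is type E_8.

E_8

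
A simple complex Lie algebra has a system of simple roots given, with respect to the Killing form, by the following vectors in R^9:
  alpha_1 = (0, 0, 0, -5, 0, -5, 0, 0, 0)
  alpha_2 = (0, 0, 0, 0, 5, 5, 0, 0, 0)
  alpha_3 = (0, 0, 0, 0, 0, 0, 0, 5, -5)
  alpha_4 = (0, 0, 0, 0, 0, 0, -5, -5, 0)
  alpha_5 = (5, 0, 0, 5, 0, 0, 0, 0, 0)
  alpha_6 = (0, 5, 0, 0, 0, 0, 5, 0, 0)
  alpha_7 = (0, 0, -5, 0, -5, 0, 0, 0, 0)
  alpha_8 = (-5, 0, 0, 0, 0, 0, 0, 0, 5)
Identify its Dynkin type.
A_8

Compute the Cartan integers a_ij = 2(alpha_i, alpha_j)/(alpha_j, alpha_j); the resulting 8x8 Cartan matrix is
[[2, -1, 0, 0, -1, 0, 0, 0], [-1, 2, 0, 0, 0, 0, -1, 0], [0, 0, 2, -1, 0, 0, 0, -1], [0, 0, -1, 2, 0, -1, 0, 0], [-1, 0, 0, 0, 2, 0, 0, -1], [0, 0, 0, -1, 0, 2, 0, 0], [0, -1, 0, 0, 0, 0, 2, 0], [0, 0, -1, 0, -1, 0, 0, 2]].
All simple roots have the same length, so the diagram is simply laced. The associated Dynkin diagram is a chain of 8 nodes with single edges (A_8), so the type is A_8 (the algebra sl(9)).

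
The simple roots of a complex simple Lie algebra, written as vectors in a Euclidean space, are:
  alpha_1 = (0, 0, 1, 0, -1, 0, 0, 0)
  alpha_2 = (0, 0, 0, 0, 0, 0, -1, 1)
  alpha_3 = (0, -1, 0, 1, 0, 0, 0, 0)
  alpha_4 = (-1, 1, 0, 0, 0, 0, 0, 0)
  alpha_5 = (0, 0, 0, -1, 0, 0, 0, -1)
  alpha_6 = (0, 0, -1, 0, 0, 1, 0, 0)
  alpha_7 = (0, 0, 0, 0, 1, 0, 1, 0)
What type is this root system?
type A_7

Compute the Cartan integers a_ij = 2(alpha_i, alpha_j)/(alpha_j, alpha_j); the resulting 7x7 Cartan matrix is
[[2, 0, 0, 0, 0, -1, -1], [0, 2, 0, 0, -1, 0, -1], [0, 0, 2, -1, -1, 0, 0], [0, 0, -1, 2, 0, 0, 0], [0, -1, -1, 0, 2, 0, 0], [-1, 0, 0, 0, 0, 2, 0], [-1, -1, 0, 0, 0, 0, 2]].
All simple roots have the same length, so the diagram is simply laced. The associated Dynkin diagram is a chain of 7 nodes with single edges (A_7), so the type is A_7 (the algebra sl(8)).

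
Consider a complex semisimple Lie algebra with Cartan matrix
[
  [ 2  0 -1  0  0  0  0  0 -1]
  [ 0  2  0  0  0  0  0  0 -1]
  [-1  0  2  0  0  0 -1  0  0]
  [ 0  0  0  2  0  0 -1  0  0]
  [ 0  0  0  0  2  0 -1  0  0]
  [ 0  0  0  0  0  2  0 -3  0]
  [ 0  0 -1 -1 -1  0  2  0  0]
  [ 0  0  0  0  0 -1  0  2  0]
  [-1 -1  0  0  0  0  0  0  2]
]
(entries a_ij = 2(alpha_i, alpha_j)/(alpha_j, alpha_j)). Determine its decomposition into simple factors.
D_7 (so(14)) ⊕ G_2

The diagram associated to this matrix has two connected components: the simple roots {alpha_1, alpha_2, alpha_3, alpha_4, alpha_5, alpha_7, alpha_9} form a chain of 5 nodes with a fork of two nodes at one end (D_7), and {alpha_6, alpha_8} form two nodes joined by a triple edge (G_2). A semisimple Lie algebra decomposes uniquely as the direct sum of simple ideals, one per connected component of its Dynkin diagram, so g ≅ D_7 ⊕ G_2 (dimension 91 + 14 = 105).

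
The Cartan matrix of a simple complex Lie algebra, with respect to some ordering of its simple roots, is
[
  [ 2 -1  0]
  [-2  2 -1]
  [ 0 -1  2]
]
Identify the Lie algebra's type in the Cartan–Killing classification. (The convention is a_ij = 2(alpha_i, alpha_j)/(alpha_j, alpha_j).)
B3

The matrix has rank 3 with 2's on the diagonal. Reading the off-diagonal entries as Dynkin edges (a single edge where a_ij = a_ji = -1; a double or triple edge where a_ij * a_ji = 2 or 3), the diagram is a chain of 3 nodes with a double edge at one end; the terminal node there is the unique short simple root (B_3). One simple-root ordering that puts it in standard form is (alpha_3, alpha_2, alpha_1). So the algebra is type B_3, i.e. so(7).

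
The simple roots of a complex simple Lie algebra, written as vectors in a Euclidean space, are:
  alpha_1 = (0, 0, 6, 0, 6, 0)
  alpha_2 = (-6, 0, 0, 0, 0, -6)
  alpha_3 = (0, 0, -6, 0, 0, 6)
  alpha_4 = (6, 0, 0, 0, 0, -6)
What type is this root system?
Compute the Cartan integers a_ij = 2(alpha_i, alpha_j)/(alpha_j, alpha_j); the resulting 4x4 Cartan matrix is
[[2, 0, -1, 0], [0, 2, -1, 0], [-1, -1, 2, -1], [0, 0, -1, 2]].
All simple roots have the same length, so the diagram is simply laced. The associated Dynkin diagram is a chain of 2 nodes with a fork of two nodes at one end (D_4), so the type is D_4 (the algebra so(8)).

D4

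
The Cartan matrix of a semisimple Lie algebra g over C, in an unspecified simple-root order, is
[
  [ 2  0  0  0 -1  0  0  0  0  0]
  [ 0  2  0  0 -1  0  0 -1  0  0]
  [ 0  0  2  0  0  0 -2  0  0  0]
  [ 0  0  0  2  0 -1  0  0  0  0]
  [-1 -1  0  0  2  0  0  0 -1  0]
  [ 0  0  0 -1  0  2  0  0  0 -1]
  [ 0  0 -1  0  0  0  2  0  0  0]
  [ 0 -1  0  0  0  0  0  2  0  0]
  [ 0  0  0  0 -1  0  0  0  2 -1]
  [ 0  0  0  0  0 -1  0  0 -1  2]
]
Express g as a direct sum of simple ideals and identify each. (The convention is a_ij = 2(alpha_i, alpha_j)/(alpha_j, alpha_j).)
The diagram associated to this matrix has two connected components: the simple roots {alpha_3, alpha_7} form a chain of 2 nodes with a double edge at one end; the terminal node there is the unique short simple root (B_2), and {alpha_1, alpha_2, alpha_4, alpha_5, alpha_6, alpha_8, alpha_9, alpha_10} form a chain of 7 nodes with one extra node attached to the third node from one end (E_8). A semisimple Lie algebra decomposes uniquely as the direct sum of simple ideals, one per connected component of its Dynkin diagram, so g ≅ B_2 ⊕ E_8 (dimension 10 + 248 = 258).

B_2 (so(5)) ⊕ E_8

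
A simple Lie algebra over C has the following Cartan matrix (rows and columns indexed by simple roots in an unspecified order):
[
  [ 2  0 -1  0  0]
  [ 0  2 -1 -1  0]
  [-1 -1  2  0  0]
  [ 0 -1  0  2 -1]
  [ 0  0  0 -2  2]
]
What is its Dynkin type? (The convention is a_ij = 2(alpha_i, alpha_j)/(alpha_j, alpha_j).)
type C_5

The matrix has rank 5 with 2's on the diagonal. Reading the off-diagonal entries as Dynkin edges (a single edge where a_ij = a_ji = -1; a double or triple edge where a_ij * a_ji = 2 or 3), the diagram is a chain of 5 nodes with a double edge at one end; the terminal node there is the unique long simple root (C_5). One simple-root ordering that puts it in standard form is (alpha_1, alpha_3, alpha_2, alpha_4, alpha_5). So the algebra is type C_5, i.e. sp(10).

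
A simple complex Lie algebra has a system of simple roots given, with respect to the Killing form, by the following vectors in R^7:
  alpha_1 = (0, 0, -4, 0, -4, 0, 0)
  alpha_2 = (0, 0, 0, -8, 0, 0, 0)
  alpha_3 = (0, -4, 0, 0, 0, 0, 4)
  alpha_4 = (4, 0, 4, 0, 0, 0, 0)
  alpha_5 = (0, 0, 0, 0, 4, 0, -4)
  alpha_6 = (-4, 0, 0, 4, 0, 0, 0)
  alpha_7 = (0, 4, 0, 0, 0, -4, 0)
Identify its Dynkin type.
Compute the Cartan integers a_ij = 2(alpha_i, alpha_j)/(alpha_j, alpha_j); the resulting 7x7 Cartan matrix is
[[2, 0, 0, -1, -1, 0, 0], [0, 2, 0, 0, 0, -2, 0], [0, 0, 2, 0, -1, 0, -1], [-1, 0, 0, 2, 0, -1, 0], [-1, 0, -1, 0, 2, 0, 0], [0, -1, 0, -1, 0, 2, 0], [0, 0, -1, 0, 0, 0, 2]].
The roots have two lengths (squared-length ratio 2:1); the short ones are alpha_{1,3,4,5,6,7}. The associated Dynkin diagram is a chain of 7 nodes with a double edge at one end; the terminal node there is the unique long simple root (C_7), so the type is C_7 (the algebra sp(14)).

type C_7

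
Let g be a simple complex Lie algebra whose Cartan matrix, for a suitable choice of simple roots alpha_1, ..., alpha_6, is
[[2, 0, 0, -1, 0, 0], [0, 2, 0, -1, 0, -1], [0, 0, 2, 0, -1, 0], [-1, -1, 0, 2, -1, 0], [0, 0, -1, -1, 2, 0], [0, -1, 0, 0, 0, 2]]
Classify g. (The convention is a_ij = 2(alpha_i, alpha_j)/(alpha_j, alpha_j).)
The matrix has rank 6 with 2's on the diagonal. Reading the off-diagonal entries as Dynkin edges (a single edge where a_ij = a_ji = -1; a double or triple edge where a_ij * a_ji = 2 or 3), the diagram is a chain of 5 nodes with one extra node attached to the third node from one end (E_6). One simple-root ordering that puts it in standard form is (alpha_3, alpha_1, alpha_5, alpha_4, alpha_2, alpha_6). So the algebra is type E_6.

E6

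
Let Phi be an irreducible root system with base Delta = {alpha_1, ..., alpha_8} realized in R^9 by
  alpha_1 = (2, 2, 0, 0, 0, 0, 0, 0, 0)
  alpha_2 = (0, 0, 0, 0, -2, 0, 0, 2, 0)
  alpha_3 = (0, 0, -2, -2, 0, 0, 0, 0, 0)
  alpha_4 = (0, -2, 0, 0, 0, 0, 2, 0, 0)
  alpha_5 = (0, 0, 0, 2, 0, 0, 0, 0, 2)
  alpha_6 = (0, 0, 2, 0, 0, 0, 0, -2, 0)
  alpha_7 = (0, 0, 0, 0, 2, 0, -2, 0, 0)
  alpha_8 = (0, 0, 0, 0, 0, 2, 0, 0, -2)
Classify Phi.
A8

Compute the Cartan integers a_ij = 2(alpha_i, alpha_j)/(alpha_j, alpha_j); the resulting 8x8 Cartan matrix is
[[2, 0, 0, -1, 0, 0, 0, 0], [0, 2, 0, 0, 0, -1, -1, 0], [0, 0, 2, 0, -1, -1, 0, 0], [-1, 0, 0, 2, 0, 0, -1, 0], [0, 0, -1, 0, 2, 0, 0, -1], [0, -1, -1, 0, 0, 2, 0, 0], [0, -1, 0, -1, 0, 0, 2, 0], [0, 0, 0, 0, -1, 0, 0, 2]].
All simple roots have the same length, so the diagram is simply laced. The associated Dynkin diagram is a chain of 8 nodes with single edges (A_8), so the type is A_8 (the algebra sl(9)).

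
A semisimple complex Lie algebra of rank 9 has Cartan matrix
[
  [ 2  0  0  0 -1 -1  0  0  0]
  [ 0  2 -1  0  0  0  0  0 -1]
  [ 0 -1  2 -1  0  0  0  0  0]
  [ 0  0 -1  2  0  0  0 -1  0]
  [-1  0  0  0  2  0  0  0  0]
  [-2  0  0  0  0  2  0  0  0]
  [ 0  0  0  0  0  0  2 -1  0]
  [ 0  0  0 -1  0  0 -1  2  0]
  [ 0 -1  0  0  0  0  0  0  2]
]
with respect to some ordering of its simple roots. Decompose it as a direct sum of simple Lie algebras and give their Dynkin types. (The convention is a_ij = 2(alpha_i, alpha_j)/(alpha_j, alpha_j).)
A_6 (sl(7)) + C_3 (sp(6))

The diagram associated to this matrix has two connected components: the simple roots {alpha_2, alpha_3, alpha_4, alpha_7, alpha_8, alpha_9} form a chain of 6 nodes with single edges (A_6), and {alpha_1, alpha_5, alpha_6} form a chain of 3 nodes with a double edge at one end; the terminal node there is the unique long simple root (C_3). A semisimple Lie algebra decomposes uniquely as the direct sum of simple ideals, one per connected component of its Dynkin diagram, so g ≅ A_6 ⊕ C_3 (dimension 48 + 21 = 69).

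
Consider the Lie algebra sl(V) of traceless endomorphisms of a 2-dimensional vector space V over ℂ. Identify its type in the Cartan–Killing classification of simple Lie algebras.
A1

This is sl(2), which has dimension 2^2 - 1 = 3 and rank 2 - 1 = 1 (a Cartan subalgebra is the diagonal traceless matrices). In the classification of classical Lie algebras, the special linear algebra sl(n+1) has type A_n; here n = 1, so the Dynkin diagram is a chain of 1 nodes with single edges (A_1). Hence the type is A_1.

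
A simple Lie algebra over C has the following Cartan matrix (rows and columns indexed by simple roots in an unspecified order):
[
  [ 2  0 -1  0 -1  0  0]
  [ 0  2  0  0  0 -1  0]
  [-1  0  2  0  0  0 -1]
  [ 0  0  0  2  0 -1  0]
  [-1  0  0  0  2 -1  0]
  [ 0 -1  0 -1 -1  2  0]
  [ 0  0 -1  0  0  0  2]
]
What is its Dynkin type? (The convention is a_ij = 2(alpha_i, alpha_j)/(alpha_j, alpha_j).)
The matrix has rank 7 with 2's on the diagonal. Reading the off-diagonal entries as Dynkin edges (a single edge where a_ij = a_ji = -1; a double or triple edge where a_ij * a_ji = 2 or 3), the diagram is a chain of 5 nodes with a fork of two nodes at one end (D_7). One simple-root ordering that puts it in standard form is (alpha_7, alpha_3, alpha_1, alpha_5, alpha_6, alpha_4, alpha_2). So the algebra is type D_7, i.e. so(14).

D_7 (so(14))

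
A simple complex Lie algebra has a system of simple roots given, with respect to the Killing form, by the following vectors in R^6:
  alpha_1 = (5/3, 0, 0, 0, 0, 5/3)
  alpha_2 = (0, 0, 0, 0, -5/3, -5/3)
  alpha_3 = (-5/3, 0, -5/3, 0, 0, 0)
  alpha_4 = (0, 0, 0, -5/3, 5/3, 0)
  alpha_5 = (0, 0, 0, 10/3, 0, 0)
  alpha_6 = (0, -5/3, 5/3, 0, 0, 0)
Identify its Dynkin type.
C_6

Compute the Cartan integers a_ij = 2(alpha_i, alpha_j)/(alpha_j, alpha_j); the resulting 6x6 Cartan matrix is
[[2, -1, -1, 0, 0, 0], [-1, 2, 0, -1, 0, 0], [-1, 0, 2, 0, 0, -1], [0, -1, 0, 2, -1, 0], [0, 0, 0, -2, 2, 0], [0, 0, -1, 0, 0, 2]].
The roots have two lengths (squared-length ratio 2:1); the short ones are alpha_{1,2,3,4,6}. The associated Dynkin diagram is a chain of 6 nodes with a double edge at one end; the terminal node there is the unique long simple root (C_6), so the type is C_6 (the algebra sp(12)).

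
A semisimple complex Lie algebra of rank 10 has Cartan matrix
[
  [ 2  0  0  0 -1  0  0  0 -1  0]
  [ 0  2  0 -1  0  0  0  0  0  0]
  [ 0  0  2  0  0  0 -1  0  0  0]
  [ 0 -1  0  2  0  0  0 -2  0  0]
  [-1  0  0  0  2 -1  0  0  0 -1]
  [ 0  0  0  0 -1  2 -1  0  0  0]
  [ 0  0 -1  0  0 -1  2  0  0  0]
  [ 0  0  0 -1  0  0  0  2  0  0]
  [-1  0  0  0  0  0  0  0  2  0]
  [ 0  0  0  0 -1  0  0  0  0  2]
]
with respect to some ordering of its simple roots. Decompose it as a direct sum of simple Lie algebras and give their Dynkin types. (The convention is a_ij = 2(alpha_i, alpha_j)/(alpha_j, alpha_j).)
B3 + E7

The diagram associated to this matrix has two connected components: the simple roots {alpha_2, alpha_4, alpha_8} form a chain of 3 nodes with a double edge at one end; the terminal node there is the unique short simple root (B_3), and {alpha_1, alpha_3, alpha_5, alpha_6, alpha_7, alpha_9, alpha_10} form a chain of 6 nodes with one extra node attached to the third node from one end (E_7). A semisimple Lie algebra decomposes uniquely as the direct sum of simple ideals, one per connected component of its Dynkin diagram, so g ≅ B_3 ⊕ E_7 (dimension 21 + 133 = 154).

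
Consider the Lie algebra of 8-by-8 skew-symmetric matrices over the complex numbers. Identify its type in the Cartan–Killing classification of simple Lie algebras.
D4

This is so(8) with 8 even, which has dimension 8(8-1)/2 = 28 and rank 8/2 = 4. In the classification of classical Lie algebras, the orthogonal algebra so(2n) in an even number of variables has type D_n; here n = 4, so the Dynkin diagram is a chain of 2 nodes with a fork of two nodes at one end (D_4). Hence the type is D_4.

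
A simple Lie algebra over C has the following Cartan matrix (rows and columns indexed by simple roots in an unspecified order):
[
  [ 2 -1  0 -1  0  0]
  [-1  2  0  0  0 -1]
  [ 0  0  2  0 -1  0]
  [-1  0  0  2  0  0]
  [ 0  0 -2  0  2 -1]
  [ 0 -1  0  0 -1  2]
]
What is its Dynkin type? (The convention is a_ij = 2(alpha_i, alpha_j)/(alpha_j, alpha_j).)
The matrix has rank 6 with 2's on the diagonal. Reading the off-diagonal entries as Dynkin edges (a single edge where a_ij = a_ji = -1; a double or triple edge where a_ij * a_ji = 2 or 3), the diagram is a chain of 6 nodes with a double edge at one end; the terminal node there is the unique short simple root (B_6). One simple-root ordering that puts it in standard form is (alpha_4, alpha_1, alpha_2, alpha_6, alpha_5, alpha_3). So the algebra is type B_6, i.e. so(13).

B_6 (so(13))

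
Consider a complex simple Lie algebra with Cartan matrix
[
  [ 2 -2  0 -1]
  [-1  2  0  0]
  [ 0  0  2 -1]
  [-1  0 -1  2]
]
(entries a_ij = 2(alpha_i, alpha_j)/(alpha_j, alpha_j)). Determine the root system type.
B_4 (so(9))

The matrix has rank 4 with 2's on the diagonal. Reading the off-diagonal entries as Dynkin edges (a single edge where a_ij = a_ji = -1; a double or triple edge where a_ij * a_ji = 2 or 3), the diagram is a chain of 4 nodes with a double edge at one end; the terminal node there is the unique short simple root (B_4). One simple-root ordering that puts it in standard form is (alpha_3, alpha_4, alpha_1, alpha_2). So the algebra is type B_4, i.e. so(9).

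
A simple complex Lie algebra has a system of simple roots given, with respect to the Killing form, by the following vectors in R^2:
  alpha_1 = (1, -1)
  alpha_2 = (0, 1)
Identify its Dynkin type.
Compute the Cartan integers a_ij = 2(alpha_i, alpha_j)/(alpha_j, alpha_j); the resulting 2x2 Cartan matrix is
[[2, -2], [-1, 2]].
The roots have two lengths (squared-length ratio 2:1); the short ones are alpha_{2}. The associated Dynkin diagram is a chain of 2 nodes with a double edge at one end; the terminal node there is the unique short simple root (B_2), so the type is B_2 (the algebra so(5)).

type B_2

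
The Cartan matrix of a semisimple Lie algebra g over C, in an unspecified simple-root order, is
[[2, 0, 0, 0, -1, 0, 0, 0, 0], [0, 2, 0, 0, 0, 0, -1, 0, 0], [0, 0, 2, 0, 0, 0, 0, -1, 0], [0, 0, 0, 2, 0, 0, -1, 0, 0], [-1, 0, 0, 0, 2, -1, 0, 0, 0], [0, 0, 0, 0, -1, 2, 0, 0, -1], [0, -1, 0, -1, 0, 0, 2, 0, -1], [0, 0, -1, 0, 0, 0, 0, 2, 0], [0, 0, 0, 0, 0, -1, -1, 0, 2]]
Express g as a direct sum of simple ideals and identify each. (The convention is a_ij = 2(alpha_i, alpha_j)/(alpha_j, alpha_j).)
The diagram associated to this matrix has two connected components: the simple roots {alpha_3, alpha_8} form a chain of 2 nodes with single edges (A_2), and {alpha_1, alpha_2, alpha_4, alpha_5, alpha_6, alpha_7, alpha_9} form a chain of 5 nodes with a fork of two nodes at one end (D_7). A semisimple Lie algebra decomposes uniquely as the direct sum of simple ideals, one per connected component of its Dynkin diagram, so g ≅ A_2 ⊕ D_7 (dimension 8 + 91 = 99).

A2 ⊕ D7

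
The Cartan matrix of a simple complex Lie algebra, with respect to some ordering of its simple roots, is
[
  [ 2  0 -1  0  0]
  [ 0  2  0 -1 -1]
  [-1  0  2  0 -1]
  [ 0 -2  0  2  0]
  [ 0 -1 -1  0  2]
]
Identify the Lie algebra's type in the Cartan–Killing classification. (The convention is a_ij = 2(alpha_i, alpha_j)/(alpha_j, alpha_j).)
The matrix has rank 5 with 2's on the diagonal. Reading the off-diagonal entries as Dynkin edges (a single edge where a_ij = a_ji = -1; a double or triple edge where a_ij * a_ji = 2 or 3), the diagram is a chain of 5 nodes with a double edge at one end; the terminal node there is the unique long simple root (C_5). One simple-root ordering that puts it in standard form is (alpha_1, alpha_3, alpha_5, alpha_2, alpha_4). So the algebra is type C_5, i.e. sp(10).

C_5 (sp(10))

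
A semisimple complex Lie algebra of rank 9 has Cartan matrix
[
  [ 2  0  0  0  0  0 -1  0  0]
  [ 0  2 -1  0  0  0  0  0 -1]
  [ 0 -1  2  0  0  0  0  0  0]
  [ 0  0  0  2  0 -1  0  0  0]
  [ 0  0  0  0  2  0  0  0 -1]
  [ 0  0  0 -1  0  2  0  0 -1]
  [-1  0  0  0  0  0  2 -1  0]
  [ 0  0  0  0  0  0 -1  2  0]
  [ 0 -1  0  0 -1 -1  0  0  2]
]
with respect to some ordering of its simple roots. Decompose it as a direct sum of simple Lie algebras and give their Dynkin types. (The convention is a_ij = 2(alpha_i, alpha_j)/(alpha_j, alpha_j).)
The diagram associated to this matrix has two connected components: the simple roots {alpha_1, alpha_7, alpha_8} form a chain of 3 nodes with single edges (A_3), and {alpha_2, alpha_3, alpha_4, alpha_5, alpha_6, alpha_9} form a chain of 5 nodes with one extra node attached to the third node from one end (E_6). A semisimple Lie algebra decomposes uniquely as the direct sum of simple ideals, one per connected component of its Dynkin diagram, so g ≅ A_3 ⊕ E_6 (dimension 15 + 78 = 93).

A_3 (sl(4)) + E_6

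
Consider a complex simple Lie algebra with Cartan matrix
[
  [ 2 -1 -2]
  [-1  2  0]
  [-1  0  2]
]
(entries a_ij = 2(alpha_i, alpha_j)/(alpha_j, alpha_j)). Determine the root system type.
B3

The matrix has rank 3 with 2's on the diagonal. Reading the off-diagonal entries as Dynkin edges (a single edge where a_ij = a_ji = -1; a double or triple edge where a_ij * a_ji = 2 or 3), the diagram is a chain of 3 nodes with a double edge at one end; the terminal node there is the unique short simple root (B_3). One simple-root ordering that puts it in standard form is (alpha_2, alpha_1, alpha_3). So the algebra is type B_3, i.e. so(7).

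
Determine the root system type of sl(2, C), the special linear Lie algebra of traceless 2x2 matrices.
A_1

This is sl(2), which has dimension 2^2 - 1 = 3 and rank 2 - 1 = 1 (a Cartan subalgebra is the diagonal traceless matrices). In the classification of classical Lie algebras, the special linear algebra sl(n+1) has type A_n; here n = 1, so the Dynkin diagram is a chain of 1 nodes with single edges (A_1). Hence the type is A_1.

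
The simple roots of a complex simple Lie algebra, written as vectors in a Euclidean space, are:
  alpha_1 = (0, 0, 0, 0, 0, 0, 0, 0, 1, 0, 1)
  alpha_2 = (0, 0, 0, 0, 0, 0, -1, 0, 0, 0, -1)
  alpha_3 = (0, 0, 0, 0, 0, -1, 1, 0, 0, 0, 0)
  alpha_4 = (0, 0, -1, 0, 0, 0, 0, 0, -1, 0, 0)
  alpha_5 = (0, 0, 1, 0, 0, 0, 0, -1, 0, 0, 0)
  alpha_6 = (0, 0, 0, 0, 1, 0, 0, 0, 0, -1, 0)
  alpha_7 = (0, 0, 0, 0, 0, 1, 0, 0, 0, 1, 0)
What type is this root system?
A7

Compute the Cartan integers a_ij = 2(alpha_i, alpha_j)/(alpha_j, alpha_j); the resulting 7x7 Cartan matrix is
[[2, -1, 0, -1, 0, 0, 0], [-1, 2, -1, 0, 0, 0, 0], [0, -1, 2, 0, 0, 0, -1], [-1, 0, 0, 2, -1, 0, 0], [0, 0, 0, -1, 2, 0, 0], [0, 0, 0, 0, 0, 2, -1], [0, 0, -1, 0, 0, -1, 2]].
All simple roots have the same length, so the diagram is simply laced. The associated Dynkin diagram is a chain of 7 nodes with single edges (A_7), so the type is A_7 (the algebra sl(8)).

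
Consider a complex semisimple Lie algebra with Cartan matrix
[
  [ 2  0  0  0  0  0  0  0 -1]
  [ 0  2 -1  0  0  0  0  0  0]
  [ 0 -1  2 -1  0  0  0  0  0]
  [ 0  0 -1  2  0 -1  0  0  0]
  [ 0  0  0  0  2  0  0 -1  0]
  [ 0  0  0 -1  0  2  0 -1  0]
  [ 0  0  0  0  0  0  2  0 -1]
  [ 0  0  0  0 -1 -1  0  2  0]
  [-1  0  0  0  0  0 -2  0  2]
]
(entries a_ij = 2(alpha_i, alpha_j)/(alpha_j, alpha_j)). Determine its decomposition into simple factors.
The diagram associated to this matrix has two connected components: the simple roots {alpha_2, alpha_3, alpha_4, alpha_5, alpha_6, alpha_8} form a chain of 6 nodes with single edges (A_6), and {alpha_1, alpha_7, alpha_9} form a chain of 3 nodes with a double edge at one end; the terminal node there is the unique short simple root (B_3). A semisimple Lie algebra decomposes uniquely as the direct sum of simple ideals, one per connected component of its Dynkin diagram, so g ≅ A_6 ⊕ B_3 (dimension 48 + 21 = 69).

A_6 ⊕ B_3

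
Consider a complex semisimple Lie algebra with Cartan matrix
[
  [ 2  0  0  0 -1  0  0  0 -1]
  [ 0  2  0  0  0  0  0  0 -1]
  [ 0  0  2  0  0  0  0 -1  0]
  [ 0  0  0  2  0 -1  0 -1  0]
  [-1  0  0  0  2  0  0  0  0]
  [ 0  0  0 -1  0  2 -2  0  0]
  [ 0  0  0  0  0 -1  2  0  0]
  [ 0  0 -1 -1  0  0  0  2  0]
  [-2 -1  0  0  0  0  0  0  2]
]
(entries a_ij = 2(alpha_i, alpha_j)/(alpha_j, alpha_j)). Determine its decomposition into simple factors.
The diagram associated to this matrix has two connected components: the simple roots {alpha_3, alpha_4, alpha_6, alpha_7, alpha_8} form a chain of 5 nodes with a double edge at one end; the terminal node there is the unique short simple root (B_5), and {alpha_1, alpha_2, alpha_5, alpha_9} form a chain of 4 nodes with a double edge between the middle two (F_4). A semisimple Lie algebra decomposes uniquely as the direct sum of simple ideals, one per connected component of its Dynkin diagram, so g ≅ B_5 ⊕ F_4 (dimension 55 + 52 = 107).

B_5 ⊕ F_4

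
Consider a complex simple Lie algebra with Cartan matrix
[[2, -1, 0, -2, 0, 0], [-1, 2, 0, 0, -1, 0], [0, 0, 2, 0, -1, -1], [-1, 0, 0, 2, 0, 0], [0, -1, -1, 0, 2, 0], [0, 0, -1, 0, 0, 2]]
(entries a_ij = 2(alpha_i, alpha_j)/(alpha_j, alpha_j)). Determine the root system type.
B6

The matrix has rank 6 with 2's on the diagonal. Reading the off-diagonal entries as Dynkin edges (a single edge where a_ij = a_ji = -1; a double or triple edge where a_ij * a_ji = 2 or 3), the diagram is a chain of 6 nodes with a double edge at one end; the terminal node there is the unique short simple root (B_6). One simple-root ordering that puts it in standard form is (alpha_6, alpha_3, alpha_5, alpha_2, alpha_1, alpha_4). So the algebra is type B_6, i.e. so(13).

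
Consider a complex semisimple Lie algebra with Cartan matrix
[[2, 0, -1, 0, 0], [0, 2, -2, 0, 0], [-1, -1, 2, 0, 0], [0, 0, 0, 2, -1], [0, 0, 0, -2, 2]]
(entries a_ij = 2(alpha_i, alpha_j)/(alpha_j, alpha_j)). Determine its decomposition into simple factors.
The diagram associated to this matrix has two connected components: the simple roots {alpha_4, alpha_5} form a chain of 2 nodes with a double edge at one end; the terminal node there is the unique short simple root (B_2), and {alpha_1, alpha_2, alpha_3} form a chain of 3 nodes with a double edge at one end; the terminal node there is the unique long simple root (C_3). A semisimple Lie algebra decomposes uniquely as the direct sum of simple ideals, one per connected component of its Dynkin diagram, so g ≅ B_2 ⊕ C_3 (dimension 10 + 21 = 31).

B_2 + C_3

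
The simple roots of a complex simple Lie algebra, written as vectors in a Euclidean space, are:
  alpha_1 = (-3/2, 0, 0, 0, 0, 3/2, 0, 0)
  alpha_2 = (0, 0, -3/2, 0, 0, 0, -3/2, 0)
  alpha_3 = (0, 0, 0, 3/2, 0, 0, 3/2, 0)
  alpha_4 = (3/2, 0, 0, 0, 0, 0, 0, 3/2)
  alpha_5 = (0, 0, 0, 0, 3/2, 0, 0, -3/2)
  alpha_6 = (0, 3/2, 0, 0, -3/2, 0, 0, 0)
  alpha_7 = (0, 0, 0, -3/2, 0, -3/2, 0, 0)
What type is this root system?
A7

Compute the Cartan integers a_ij = 2(alpha_i, alpha_j)/(alpha_j, alpha_j); the resulting 7x7 Cartan matrix is
[[2, 0, 0, -1, 0, 0, -1], [0, 2, -1, 0, 0, 0, 0], [0, -1, 2, 0, 0, 0, -1], [-1, 0, 0, 2, -1, 0, 0], [0, 0, 0, -1, 2, -1, 0], [0, 0, 0, 0, -1, 2, 0], [-1, 0, -1, 0, 0, 0, 2]].
All simple roots have the same length, so the diagram is simply laced. The associated Dynkin diagram is a chain of 7 nodes with single edges (A_7), so the type is A_7 (the algebra sl(8)).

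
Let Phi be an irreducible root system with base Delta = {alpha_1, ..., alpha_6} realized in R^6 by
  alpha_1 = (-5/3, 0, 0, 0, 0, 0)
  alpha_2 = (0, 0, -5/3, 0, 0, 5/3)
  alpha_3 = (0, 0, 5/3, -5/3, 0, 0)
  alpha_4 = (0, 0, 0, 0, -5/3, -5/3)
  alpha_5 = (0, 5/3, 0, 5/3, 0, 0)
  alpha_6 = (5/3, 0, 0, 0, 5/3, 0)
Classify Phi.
Compute the Cartan integers a_ij = 2(alpha_i, alpha_j)/(alpha_j, alpha_j); the resulting 6x6 Cartan matrix is
[[2, 0, 0, 0, 0, -1], [0, 2, -1, -1, 0, 0], [0, -1, 2, 0, -1, 0], [0, -1, 0, 2, 0, -1], [0, 0, -1, 0, 2, 0], [-2, 0, 0, -1, 0, 2]].
The roots have two lengths (squared-length ratio 2:1); the short ones are alpha_{1}. The associated Dynkin diagram is a chain of 6 nodes with a double edge at one end; the terminal node there is the unique short simple root (B_6), so the type is B_6 (the algebra so(13)).

B6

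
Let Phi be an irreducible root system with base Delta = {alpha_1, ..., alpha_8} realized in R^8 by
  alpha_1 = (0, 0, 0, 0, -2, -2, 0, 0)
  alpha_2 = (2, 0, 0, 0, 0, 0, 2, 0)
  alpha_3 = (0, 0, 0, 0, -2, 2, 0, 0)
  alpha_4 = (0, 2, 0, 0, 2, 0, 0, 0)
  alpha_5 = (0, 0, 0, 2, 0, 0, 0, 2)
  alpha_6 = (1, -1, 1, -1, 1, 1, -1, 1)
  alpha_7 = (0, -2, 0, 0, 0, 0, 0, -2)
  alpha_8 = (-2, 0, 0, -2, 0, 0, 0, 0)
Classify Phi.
E_8

Compute the Cartan integers a_ij = 2(alpha_i, alpha_j)/(alpha_j, alpha_j); the resulting 8x8 Cartan matrix is
[[2, 0, 0, -1, 0, -1, 0, 0], [0, 2, 0, 0, 0, 0, 0, -1], [0, 0, 2, -1, 0, 0, 0, 0], [-1, 0, -1, 2, 0, 0, -1, 0], [0, 0, 0, 0, 2, 0, -1, -1], [-1, 0, 0, 0, 0, 2, 0, 0], [0, 0, 0, -1, -1, 0, 2, 0], [0, -1, 0, 0, -1, 0, 0, 2]].
All simple roots have the same length, so the diagram is simply laced. The associated Dynkin diagram is a chain of 7 nodes with one extra node attached to the third node from one end (E_8), so the type is E_8.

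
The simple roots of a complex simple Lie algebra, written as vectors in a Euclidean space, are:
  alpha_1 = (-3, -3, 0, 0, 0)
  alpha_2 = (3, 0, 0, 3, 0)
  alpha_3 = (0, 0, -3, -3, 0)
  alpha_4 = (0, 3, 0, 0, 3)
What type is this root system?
A_4

Compute the Cartan integers a_ij = 2(alpha_i, alpha_j)/(alpha_j, alpha_j); the resulting 4x4 Cartan matrix is
[[2, -1, 0, -1], [-1, 2, -1, 0], [0, -1, 2, 0], [-1, 0, 0, 2]].
All simple roots have the same length, so the diagram is simply laced. The associated Dynkin diagram is a chain of 4 nodes with single edges (A_4), so the type is A_4 (the algebra sl(5)).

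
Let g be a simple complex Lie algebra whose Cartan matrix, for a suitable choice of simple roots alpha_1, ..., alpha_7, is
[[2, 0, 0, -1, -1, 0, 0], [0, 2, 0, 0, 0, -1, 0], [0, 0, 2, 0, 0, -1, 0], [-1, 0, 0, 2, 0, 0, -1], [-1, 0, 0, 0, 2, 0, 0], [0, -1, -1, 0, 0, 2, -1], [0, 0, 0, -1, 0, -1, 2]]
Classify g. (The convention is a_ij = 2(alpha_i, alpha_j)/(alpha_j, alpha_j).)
The matrix has rank 7 with 2's on the diagonal. Reading the off-diagonal entries as Dynkin edges (a single edge where a_ij = a_ji = -1; a double or triple edge where a_ij * a_ji = 2 or 3), the diagram is a chain of 5 nodes with a fork of two nodes at one end (D_7). One simple-root ordering that puts it in standard form is (alpha_5, alpha_1, alpha_4, alpha_7, alpha_6, alpha_3, alpha_2). So the algebra is type D_7, i.e. so(14).

D_7 (so(14))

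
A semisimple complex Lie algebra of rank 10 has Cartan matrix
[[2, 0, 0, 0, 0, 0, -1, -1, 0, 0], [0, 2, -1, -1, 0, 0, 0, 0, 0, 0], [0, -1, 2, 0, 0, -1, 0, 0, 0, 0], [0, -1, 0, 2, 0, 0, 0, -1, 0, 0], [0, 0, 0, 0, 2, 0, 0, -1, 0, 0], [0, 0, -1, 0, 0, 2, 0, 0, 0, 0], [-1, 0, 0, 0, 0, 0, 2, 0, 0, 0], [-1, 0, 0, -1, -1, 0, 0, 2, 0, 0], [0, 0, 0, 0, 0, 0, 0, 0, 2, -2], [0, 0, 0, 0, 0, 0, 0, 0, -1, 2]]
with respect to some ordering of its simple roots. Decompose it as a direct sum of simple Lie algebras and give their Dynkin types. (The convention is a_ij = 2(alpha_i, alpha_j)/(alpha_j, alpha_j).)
B2 + E8

The diagram associated to this matrix has two connected components: the simple roots {alpha_9, alpha_10} form a chain of 2 nodes with a double edge at one end; the terminal node there is the unique short simple root (B_2), and {alpha_1, alpha_2, alpha_3, alpha_4, alpha_5, alpha_6, alpha_7, alpha_8} form a chain of 7 nodes with one extra node attached to the third node from one end (E_8). A semisimple Lie algebra decomposes uniquely as the direct sum of simple ideals, one per connected component of its Dynkin diagram, so g ≅ B_2 ⊕ E_8 (dimension 10 + 248 = 258).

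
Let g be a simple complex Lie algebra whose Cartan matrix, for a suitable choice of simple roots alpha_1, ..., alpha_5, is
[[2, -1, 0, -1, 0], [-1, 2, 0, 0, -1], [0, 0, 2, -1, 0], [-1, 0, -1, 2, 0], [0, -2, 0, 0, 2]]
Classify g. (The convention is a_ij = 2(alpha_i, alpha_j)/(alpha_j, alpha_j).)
The matrix has rank 5 with 2's on the diagonal. Reading the off-diagonal entries as Dynkin edges (a single edge where a_ij = a_ji = -1; a double or triple edge where a_ij * a_ji = 2 or 3), the diagram is a chain of 5 nodes with a double edge at one end; the terminal node there is the unique long simple root (C_5). One simple-root ordering that puts it in standard form is (alpha_3, alpha_4, alpha_1, alpha_2, alpha_5). So the algebra is type C_5, i.e. sp(10).

C_5 (sp(10))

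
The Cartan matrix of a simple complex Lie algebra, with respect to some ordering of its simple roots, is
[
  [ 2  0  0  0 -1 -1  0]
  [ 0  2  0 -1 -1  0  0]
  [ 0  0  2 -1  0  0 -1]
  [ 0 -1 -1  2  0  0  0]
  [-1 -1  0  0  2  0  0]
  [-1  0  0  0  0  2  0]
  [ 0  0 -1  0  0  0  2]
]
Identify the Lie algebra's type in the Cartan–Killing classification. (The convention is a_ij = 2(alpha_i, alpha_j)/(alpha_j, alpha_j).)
The matrix has rank 7 with 2's on the diagonal. Reading the off-diagonal entries as Dynkin edges (a single edge where a_ij = a_ji = -1; a double or triple edge where a_ij * a_ji = 2 or 3), the diagram is a chain of 7 nodes with single edges (A_7). One simple-root ordering that puts it in standard form is (alpha_7, alpha_3, alpha_4, alpha_2, alpha_5, alpha_1, alpha_6). So the algebra is type A_7, i.e. sl(8).

type A_7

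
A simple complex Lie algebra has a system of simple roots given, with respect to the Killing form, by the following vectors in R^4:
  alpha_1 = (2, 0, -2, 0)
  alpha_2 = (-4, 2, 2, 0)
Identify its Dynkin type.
G2

Compute the Cartan integers a_ij = 2(alpha_i, alpha_j)/(alpha_j, alpha_j); the resulting 2x2 Cartan matrix is
[[2, -1], [-3, 2]].
The roots have two lengths (squared-length ratio 3:1); the short ones are alpha_{1}. The associated Dynkin diagram is two nodes joined by a triple edge (G_2), so the type is G_2.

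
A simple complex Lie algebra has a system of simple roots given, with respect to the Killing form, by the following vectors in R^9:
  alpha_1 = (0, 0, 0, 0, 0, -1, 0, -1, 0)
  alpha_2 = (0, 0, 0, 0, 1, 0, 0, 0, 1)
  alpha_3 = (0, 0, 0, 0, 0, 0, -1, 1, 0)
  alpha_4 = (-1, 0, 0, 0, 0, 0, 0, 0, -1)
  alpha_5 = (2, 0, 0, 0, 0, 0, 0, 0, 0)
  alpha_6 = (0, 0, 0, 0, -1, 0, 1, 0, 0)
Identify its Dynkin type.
C_6 (sp(12))

Compute the Cartan integers a_ij = 2(alpha_i, alpha_j)/(alpha_j, alpha_j); the resulting 6x6 Cartan matrix is
[[2, 0, -1, 0, 0, 0], [0, 2, 0, -1, 0, -1], [-1, 0, 2, 0, 0, -1], [0, -1, 0, 2, -1, 0], [0, 0, 0, -2, 2, 0], [0, -1, -1, 0, 0, 2]].
The roots have two lengths (squared-length ratio 2:1); the short ones are alpha_{1,2,3,4,6}. The associated Dynkin diagram is a chain of 6 nodes with a double edge at one end; the terminal node there is the unique long simple root (C_6), so the type is C_6 (the algebra sp(12)).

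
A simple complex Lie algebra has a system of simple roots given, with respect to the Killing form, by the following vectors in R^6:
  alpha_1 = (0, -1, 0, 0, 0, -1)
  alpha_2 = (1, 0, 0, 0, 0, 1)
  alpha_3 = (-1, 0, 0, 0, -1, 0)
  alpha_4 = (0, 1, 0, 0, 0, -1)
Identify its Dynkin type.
D4

Compute the Cartan integers a_ij = 2(alpha_i, alpha_j)/(alpha_j, alpha_j); the resulting 4x4 Cartan matrix is
[[2, -1, 0, 0], [-1, 2, -1, -1], [0, -1, 2, 0], [0, -1, 0, 2]].
All simple roots have the same length, so the diagram is simply laced. The associated Dynkin diagram is a chain of 2 nodes with a fork of two nodes at one end (D_4), so the type is D_4 (the algebra so(8)).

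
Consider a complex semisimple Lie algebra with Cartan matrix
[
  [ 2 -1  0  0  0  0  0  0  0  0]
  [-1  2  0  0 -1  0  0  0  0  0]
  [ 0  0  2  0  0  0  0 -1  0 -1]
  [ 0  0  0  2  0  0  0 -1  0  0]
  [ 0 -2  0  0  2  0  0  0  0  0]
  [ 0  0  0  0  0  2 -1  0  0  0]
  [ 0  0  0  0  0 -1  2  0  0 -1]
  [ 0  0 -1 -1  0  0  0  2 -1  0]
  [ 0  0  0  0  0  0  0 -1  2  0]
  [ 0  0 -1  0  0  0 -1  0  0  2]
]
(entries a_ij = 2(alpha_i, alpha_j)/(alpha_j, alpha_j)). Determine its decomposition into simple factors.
The diagram associated to this matrix has two connected components: the simple roots {alpha_1, alpha_2, alpha_5} form a chain of 3 nodes with a double edge at one end; the terminal node there is the unique long simple root (C_3), and {alpha_3, alpha_4, alpha_6, alpha_7, alpha_8, alpha_9, alpha_10} form a chain of 5 nodes with a fork of two nodes at one end (D_7). A semisimple Lie algebra decomposes uniquely as the direct sum of simple ideals, one per connected component of its Dynkin diagram, so g ≅ C_3 ⊕ D_7 (dimension 21 + 91 = 112).

C_3 (sp(6)) ⊕ D_7 (so(14))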